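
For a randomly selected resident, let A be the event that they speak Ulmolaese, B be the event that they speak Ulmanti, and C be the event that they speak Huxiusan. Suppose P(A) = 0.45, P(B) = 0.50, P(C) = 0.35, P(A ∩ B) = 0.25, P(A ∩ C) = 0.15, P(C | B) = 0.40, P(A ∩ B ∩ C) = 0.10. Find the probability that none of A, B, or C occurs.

P(B ∩ C) = P(B)·P(C|B) = 0.50 × 0.40 = 0.20
Inclusion–exclusion gives
P(A ∪ B ∪ C) = 0.45 + 0.50 + 0.35 − 0.25 − 0.15 − 0.20 + 0.10 = 0.80
P(none) = 1 − 0.80 = 0.20

0.20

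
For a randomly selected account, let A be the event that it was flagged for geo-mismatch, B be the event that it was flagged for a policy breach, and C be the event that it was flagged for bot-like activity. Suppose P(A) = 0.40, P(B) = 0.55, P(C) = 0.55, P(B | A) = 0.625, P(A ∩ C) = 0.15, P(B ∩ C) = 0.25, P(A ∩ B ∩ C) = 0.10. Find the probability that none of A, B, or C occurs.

0.05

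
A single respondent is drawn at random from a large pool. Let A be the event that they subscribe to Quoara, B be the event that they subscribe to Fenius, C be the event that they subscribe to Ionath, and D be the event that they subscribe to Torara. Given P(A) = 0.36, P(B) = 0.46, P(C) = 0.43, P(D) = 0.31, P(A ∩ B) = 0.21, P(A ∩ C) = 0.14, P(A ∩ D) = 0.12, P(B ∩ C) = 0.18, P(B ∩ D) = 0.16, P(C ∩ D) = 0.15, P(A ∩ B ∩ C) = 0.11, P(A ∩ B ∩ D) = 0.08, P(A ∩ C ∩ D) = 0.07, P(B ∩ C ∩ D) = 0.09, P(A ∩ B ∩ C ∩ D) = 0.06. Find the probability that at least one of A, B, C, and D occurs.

Apply inclusion-exclusion:
P(A ∪ B ∪ C ∪ D) = 0.36 + 0.46 + 0.43 + 0.31 − 0.21 − 0.14 − 0.12 − 0.18 − 0.16 − 0.15 + 0.11 + 0.08 + 0.07 + 0.09 − 0.06 = 0.89

0.89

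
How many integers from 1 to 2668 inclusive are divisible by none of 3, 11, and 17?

By inclusion-exclusion,
floor(2668/3) + floor(2668/11) + floor(2668/17) − floor(2668/33) − floor(2668/51) − floor(2668/187) + floor(2668/561) = 889 + 242 + 156 − 80 − 52 − 14 + 4 = 1145
2668 − 1145 = 1523

1523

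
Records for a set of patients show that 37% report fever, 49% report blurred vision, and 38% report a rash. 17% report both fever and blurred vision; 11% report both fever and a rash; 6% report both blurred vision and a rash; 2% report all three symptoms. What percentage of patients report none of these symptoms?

Apply inclusion-exclusion:
P(≥1) = 37 + 49 + 38 − 17 − 11 − 6 + 2 = 92%
P(none) = 100% − 92% = 8%

8%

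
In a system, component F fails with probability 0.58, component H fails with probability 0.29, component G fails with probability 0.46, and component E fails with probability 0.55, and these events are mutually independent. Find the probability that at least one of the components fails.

0.9275374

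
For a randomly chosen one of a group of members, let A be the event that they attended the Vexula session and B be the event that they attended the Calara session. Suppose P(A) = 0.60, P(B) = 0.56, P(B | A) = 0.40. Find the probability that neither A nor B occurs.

P(A ∩ B) = P(A)·P(B|A) = 0.60 × 0.40 = 0.24
P(A ∪ B) = 0.60 + 0.56 − 0.24 = 0.92
P(none) = 1 − 0.92 = 0.08

0.08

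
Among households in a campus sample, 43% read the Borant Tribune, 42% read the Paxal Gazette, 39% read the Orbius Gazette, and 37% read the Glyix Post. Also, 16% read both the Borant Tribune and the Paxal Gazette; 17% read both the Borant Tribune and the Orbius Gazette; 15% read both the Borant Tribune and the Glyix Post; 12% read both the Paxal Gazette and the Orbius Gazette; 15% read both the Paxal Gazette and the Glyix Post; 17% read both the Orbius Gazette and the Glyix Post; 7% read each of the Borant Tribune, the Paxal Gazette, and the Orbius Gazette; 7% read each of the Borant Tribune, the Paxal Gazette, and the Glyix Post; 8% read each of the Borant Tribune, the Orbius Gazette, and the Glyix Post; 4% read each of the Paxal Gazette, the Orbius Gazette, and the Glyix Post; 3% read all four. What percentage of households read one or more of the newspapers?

92%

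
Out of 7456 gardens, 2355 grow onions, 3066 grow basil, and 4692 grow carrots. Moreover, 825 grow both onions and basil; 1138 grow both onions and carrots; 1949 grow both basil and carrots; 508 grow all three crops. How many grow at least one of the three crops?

6709

Inclusion–exclusion gives
|at least one| = 2355 + 3066 + 4692 − 825 − 1138 − 1949 + 508 = 6709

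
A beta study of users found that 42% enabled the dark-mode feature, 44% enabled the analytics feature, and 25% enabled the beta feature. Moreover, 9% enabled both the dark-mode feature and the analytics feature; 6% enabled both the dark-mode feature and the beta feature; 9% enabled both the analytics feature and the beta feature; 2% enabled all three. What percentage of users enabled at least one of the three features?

89%

By inclusion–exclusion:
P(≥1) = 42 + 44 + 25 − 9 − 6 − 9 + 2 = 89%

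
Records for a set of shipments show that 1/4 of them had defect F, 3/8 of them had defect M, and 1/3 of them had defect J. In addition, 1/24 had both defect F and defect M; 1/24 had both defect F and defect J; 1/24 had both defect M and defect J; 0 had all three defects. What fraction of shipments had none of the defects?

Inclusion–exclusion gives
P(union) = 1/4 + 3/8 + 1/3 − 1/24 − 1/24 − 1/24 + 0 = 5/6
P(none) = 1 − 5/6 = 1/6

1/6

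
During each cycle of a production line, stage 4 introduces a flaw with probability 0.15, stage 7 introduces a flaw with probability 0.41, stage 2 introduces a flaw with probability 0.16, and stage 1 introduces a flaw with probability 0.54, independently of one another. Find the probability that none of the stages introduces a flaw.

P(none) = (1 − 0.15) × (1 − 0.41) × (1 − 0.16) × (1 − 0.54) = 0.85 × 0.59 × 0.84 × 0.46 = 0.1937796

0.1937796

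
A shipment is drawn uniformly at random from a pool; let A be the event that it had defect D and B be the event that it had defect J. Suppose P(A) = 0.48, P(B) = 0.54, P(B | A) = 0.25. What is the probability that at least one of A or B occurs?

0.90

P(A ∩ B) = P(A)·P(B|A) = 0.48 × 0.25 = 0.12
P(A ∪ B) = 0.48 + 0.54 − 0.12 = 0.90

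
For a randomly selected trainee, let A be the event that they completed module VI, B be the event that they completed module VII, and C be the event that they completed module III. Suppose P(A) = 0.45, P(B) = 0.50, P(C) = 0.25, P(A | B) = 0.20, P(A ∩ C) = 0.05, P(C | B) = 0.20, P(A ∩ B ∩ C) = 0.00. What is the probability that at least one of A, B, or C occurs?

P(A ∩ B) = P(B)·P(A|B) = 0.50 × 0.20 = 0.10
P(B ∩ C) = P(B)·P(C|B) = 0.50 × 0.20 = 0.10
Inclusion–exclusion gives
P(A ∪ B ∪ C) = 0.45 + 0.50 + 0.25 − 0.10 − 0.05 − 0.10 + 0.00 = 0.95

0.95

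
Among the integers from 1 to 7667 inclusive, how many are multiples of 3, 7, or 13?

Inclusion–exclusion gives
2555 + 1095 + 589 − 365 − 196 − 84 + 28 = 3622

3622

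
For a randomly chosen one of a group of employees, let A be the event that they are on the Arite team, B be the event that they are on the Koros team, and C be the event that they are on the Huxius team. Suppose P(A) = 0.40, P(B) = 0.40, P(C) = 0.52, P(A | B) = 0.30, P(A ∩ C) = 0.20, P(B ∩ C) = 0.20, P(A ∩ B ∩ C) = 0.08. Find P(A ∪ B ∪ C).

0.88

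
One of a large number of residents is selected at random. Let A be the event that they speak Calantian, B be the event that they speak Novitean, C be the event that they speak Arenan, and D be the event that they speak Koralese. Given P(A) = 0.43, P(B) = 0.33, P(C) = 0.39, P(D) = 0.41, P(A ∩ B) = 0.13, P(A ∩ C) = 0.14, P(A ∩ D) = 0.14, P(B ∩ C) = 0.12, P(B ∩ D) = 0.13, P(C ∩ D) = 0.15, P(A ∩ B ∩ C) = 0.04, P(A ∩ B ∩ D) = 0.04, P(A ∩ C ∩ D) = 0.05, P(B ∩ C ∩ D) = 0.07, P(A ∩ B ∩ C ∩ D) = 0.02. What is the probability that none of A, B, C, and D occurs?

0.07

P(A ∪ B ∪ C ∪ D) = 0.43 + 0.33 + 0.39 + 0.41 − 0.13 − 0.14 − 0.14 − 0.12 − 0.13 − 0.15 + 0.04 + 0.04 + 0.05 + 0.07 − 0.02 = 0.93
P(none) = 1 − 0.93 = 0.07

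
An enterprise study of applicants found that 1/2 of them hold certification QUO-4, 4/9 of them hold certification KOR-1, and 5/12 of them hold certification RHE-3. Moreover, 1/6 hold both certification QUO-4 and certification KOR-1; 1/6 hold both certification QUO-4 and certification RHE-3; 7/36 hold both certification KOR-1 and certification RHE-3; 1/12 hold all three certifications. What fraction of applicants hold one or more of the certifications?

By inclusion–exclusion:
P(≥1) = 1/2 + 4/9 + 5/12 − 1/6 − 1/6 − 7/36 + 1/12 = 11/12

11/12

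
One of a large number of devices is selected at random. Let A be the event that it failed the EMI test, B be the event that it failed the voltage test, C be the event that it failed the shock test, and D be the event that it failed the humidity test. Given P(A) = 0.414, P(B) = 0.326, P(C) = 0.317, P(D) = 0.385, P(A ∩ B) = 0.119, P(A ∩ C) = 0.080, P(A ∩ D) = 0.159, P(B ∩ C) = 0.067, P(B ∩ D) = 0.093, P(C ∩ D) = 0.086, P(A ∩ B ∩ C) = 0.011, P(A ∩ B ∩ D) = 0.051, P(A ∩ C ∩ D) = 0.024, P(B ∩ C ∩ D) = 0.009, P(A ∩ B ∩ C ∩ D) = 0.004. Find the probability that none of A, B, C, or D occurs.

P(A ∪ B ∪ C ∪ D) = 0.414 + 0.326 + 0.317 + 0.385 − 0.119 − 0.080 − 0.159 − 0.067 − 0.093 − 0.086 + 0.011 + 0.051 + 0.024 + 0.009 − 0.004 = 0.929
P(none) = 1 − 0.929 = 0.071

0.071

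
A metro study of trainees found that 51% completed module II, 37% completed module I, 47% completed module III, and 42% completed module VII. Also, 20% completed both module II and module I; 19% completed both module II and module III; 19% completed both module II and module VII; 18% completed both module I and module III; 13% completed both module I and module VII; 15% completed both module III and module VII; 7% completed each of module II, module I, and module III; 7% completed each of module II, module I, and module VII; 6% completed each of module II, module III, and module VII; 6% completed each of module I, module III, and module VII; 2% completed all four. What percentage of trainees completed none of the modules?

3%

Apply inclusion-exclusion:
P(union) = 51 + 37 + 47 + 42 − 20 − 19 − 19 − 18 − 13 − 15 + 7 + 7 + 6 + 6 − 2 = 97%
P(none) = 100% − 97% = 3%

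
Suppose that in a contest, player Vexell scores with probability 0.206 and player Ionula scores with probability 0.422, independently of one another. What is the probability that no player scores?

0.458932

P(none) = (1 − 0.206) × (1 − 0.422) = 0.794 × 0.578 = 0.458932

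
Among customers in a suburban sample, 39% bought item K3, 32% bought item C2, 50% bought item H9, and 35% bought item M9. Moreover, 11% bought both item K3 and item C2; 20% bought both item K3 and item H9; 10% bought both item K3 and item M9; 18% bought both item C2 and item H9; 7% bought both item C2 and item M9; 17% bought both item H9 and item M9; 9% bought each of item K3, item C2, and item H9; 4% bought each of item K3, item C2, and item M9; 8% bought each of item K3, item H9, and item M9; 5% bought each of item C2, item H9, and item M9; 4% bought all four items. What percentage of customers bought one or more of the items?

95%

P(union) = 39 + 32 + 50 + 35 − 11 − 20 − 10 − 18 − 7 − 17 + 9 + 4 + 8 + 5 − 4 = 95%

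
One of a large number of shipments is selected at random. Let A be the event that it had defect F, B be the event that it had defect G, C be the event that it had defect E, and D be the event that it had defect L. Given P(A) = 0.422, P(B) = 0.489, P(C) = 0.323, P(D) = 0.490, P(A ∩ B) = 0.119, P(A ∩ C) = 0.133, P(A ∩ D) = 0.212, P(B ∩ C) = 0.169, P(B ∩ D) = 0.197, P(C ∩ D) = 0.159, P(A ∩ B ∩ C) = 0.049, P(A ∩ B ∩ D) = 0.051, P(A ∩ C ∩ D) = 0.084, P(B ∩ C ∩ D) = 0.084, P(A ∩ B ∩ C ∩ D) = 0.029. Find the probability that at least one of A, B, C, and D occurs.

P(A ∪ B ∪ C ∪ D) = 0.422 + 0.489 + 0.323 + 0.490 − 0.119 − 0.133 − 0.212 − 0.169 − 0.197 − 0.159 + 0.049 + 0.051 + 0.084 + 0.084 − 0.029 = 0.974

0.974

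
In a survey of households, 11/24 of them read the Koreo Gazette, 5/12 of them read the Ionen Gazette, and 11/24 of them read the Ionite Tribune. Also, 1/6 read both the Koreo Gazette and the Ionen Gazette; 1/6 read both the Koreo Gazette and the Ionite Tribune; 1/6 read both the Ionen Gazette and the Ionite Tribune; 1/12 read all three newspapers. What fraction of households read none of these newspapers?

1/12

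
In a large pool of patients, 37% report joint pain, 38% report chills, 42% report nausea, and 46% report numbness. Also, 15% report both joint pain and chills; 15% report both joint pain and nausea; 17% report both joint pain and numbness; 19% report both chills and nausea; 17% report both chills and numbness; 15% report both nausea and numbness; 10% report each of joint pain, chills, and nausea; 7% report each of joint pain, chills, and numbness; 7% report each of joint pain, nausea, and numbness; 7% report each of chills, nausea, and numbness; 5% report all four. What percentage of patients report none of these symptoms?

Inclusion–exclusion gives
P(≥1) = 37 + 38 + 42 + 46 − 15 − 15 − 17 − 19 − 17 − 15 + 10 + 7 + 7 + 7 − 5 = 91%
P(none) = 100% − 91% = 9%

9%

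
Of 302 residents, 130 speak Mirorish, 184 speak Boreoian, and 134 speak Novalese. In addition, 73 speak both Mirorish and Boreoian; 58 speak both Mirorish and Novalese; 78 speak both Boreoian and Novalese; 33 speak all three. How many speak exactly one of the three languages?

|exactly one| = 130 + 184 + 134 − 2·73 − 2·58 − 2·78 + 3·33 = 129

129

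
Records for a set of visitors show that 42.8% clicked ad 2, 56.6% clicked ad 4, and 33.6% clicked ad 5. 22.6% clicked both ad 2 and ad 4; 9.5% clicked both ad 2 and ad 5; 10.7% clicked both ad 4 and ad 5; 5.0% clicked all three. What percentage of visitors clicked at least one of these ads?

95.2%

Using inclusion–exclusion:
P(at least one) = 42.8 + 56.6 + 33.6 − 22.6 − 9.5 − 10.7 + 5.0 = 95.2%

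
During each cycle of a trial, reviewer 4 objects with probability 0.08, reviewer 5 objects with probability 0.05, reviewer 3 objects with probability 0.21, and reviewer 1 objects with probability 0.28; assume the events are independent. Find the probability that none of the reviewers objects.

0.4971312

Independence gives P(none) = ∏(1 − pᵢ).
P(none) = (1 − 0.08) × (1 − 0.05) × (1 − 0.21) × (1 − 0.28) = 0.92 × 0.95 × 0.79 × 0.72 = 0.4971312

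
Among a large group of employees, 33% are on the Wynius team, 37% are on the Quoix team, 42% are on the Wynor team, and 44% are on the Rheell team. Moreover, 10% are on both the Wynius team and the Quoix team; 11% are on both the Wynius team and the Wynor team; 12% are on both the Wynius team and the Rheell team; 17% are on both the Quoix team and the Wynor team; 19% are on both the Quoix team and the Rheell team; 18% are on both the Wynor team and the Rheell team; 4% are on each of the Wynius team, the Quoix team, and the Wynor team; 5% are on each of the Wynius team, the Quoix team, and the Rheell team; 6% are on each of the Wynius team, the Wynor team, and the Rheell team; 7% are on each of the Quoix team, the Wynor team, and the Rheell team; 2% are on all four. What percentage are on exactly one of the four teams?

40%

P(exactly one) = 33 + 37 + 42 + 44 − 2·10 − 2·11 − 2·12 − 2·17 − 2·19 − 2·18 + 3·4 + 3·5 + 3·6 + 3·7 − 4·2 = 40%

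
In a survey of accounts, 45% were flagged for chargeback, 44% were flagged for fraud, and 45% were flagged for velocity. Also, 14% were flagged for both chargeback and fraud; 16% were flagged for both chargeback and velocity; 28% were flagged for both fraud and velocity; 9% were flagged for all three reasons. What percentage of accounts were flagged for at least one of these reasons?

85%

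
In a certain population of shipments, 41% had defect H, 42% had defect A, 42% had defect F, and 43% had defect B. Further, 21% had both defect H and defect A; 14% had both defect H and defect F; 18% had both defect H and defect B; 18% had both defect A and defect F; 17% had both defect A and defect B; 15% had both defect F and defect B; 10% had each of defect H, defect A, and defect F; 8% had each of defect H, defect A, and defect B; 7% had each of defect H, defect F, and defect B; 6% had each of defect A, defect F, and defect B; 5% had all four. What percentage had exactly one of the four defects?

35%

Using the inclusion–exclusion count for exactly one event:
P(exactly one) = 41 + 42 + 42 + 43 − 2·21 − 2·14 − 2·18 − 2·18 − 2·17 − 2·15 + 3·10 + 3·8 + 3·7 + 3·6 − 4·5 = 35%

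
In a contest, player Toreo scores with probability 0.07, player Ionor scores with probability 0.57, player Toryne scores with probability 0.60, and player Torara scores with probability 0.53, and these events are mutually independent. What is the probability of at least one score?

P(none) = (1 − 0.07) × (1 − 0.57) × (1 − 0.60) × (1 − 0.53) = 0.93 × 0.43 × 0.40 × 0.47 = 0.0751812
P(at least one) = 1 − 0.0751812 = 0.9248188

0.9248188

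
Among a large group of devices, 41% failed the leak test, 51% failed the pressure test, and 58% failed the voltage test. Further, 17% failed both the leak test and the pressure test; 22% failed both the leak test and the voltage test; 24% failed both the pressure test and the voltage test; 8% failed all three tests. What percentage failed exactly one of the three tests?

48%

Using the inclusion–exclusion count for exactly one event:
P(exactly one) = 41 + 51 + 58 − 2·17 − 2·22 − 2·24 + 3·8 = 48%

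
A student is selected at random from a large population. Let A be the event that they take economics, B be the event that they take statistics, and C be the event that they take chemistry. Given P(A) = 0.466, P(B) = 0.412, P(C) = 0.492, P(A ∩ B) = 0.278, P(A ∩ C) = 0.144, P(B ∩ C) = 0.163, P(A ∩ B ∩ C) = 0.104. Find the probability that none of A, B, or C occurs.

0.111

Inclusion–exclusion gives
P(A ∪ B ∪ C) = 0.466 + 0.412 + 0.492 − 0.278 − 0.144 − 0.163 + 0.104 = 0.889
P(none) = 1 − 0.889 = 0.111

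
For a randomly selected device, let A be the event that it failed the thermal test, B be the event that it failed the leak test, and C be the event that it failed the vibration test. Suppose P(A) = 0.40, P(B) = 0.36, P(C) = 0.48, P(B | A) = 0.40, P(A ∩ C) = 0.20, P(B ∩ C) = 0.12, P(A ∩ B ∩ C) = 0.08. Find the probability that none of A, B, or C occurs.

0.16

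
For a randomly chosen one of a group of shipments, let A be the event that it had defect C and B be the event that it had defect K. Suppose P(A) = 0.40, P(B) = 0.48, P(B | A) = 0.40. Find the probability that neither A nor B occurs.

0.28

P(A ∩ B) = P(A)·P(B|A) = 0.40 × 0.40 = 0.16
Apply inclusion-exclusion:
P(A ∪ B) = 0.40 + 0.48 − 0.16 = 0.72
P(none) = 1 − 0.72 = 0.28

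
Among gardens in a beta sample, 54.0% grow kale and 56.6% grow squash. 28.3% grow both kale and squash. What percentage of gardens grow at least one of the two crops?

82.3%

By inclusion-exclusion,
P(≥1) = 54.0 + 56.6 − 28.3 = 82.3%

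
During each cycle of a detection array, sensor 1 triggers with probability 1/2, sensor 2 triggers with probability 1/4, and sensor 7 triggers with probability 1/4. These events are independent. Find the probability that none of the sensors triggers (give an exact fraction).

P(none) = (1 − 1/2) × (1 − 1/4) × (1 − 1/4) = 1/2 × 3/4 × 3/4 = 9/32

9/32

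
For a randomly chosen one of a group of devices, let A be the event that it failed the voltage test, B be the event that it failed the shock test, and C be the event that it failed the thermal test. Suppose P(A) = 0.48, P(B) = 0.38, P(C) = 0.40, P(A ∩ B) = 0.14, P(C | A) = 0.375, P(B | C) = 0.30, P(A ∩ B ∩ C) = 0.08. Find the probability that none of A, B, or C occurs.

P(A ∩ C) = P(A)·P(C|A) = 0.48 × 0.375 = 0.18
P(B ∩ C) = P(C)·P(B|C) = 0.40 × 0.30 = 0.12
Inclusion–exclusion gives
P(A ∪ B ∪ C) = 0.48 + 0.38 + 0.40 − 0.14 − 0.18 − 0.12 + 0.08 = 0.90
P(none) = 1 − 0.90 = 0.10

0.10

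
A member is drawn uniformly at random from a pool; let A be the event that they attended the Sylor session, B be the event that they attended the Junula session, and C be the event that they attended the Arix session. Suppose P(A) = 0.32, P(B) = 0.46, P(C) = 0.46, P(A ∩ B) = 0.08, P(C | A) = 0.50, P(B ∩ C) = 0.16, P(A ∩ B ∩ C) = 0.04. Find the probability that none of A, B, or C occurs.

0.12

P(A ∩ C) = P(A)·P(C|A) = 0.32 × 0.50 = 0.16
P(A ∪ B ∪ C) = 0.32 + 0.46 + 0.46 − 0.08 − 0.16 − 0.16 + 0.04 = 0.88
P(none) = 1 − 0.88 = 0.12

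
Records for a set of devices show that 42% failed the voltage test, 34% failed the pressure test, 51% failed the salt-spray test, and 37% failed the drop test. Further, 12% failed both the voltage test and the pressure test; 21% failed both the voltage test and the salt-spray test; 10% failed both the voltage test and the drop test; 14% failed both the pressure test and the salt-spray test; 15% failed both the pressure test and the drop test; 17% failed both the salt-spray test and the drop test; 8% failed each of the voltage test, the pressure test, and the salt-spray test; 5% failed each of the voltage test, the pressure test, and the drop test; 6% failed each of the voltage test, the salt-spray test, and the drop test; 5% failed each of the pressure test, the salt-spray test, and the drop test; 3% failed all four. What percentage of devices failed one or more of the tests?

96%

P(union) = 42 + 34 + 51 + 37 − 12 − 21 − 10 − 14 − 15 − 17 + 8 + 5 + 6 + 5 − 3 = 96%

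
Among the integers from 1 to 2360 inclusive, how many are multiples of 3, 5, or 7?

1281

floor(2360/3) + floor(2360/5) + floor(2360/7) − floor(2360/15) − floor(2360/21) − floor(2360/35) + floor(2360/105) = 786 + 472 + 337 − 157 − 112 − 67 + 22 = 1281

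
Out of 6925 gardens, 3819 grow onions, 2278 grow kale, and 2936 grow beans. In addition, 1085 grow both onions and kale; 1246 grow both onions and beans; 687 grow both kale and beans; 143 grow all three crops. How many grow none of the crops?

767

Apply inclusion-exclusion:
N(≥1) = 3819 + 2278 + 2936 − 1085 − 1246 − 687 + 143 = 6158
None: 6925 − 6158 = 767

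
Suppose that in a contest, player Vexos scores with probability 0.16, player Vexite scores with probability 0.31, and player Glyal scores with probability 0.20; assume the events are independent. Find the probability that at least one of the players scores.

0.53632

P(none) = (1 − 0.16) × (1 − 0.31) × (1 − 0.20) = 0.84 × 0.69 × 0.80 = 0.46368
P(at least one) = 1 − 0.46368 = 0.53632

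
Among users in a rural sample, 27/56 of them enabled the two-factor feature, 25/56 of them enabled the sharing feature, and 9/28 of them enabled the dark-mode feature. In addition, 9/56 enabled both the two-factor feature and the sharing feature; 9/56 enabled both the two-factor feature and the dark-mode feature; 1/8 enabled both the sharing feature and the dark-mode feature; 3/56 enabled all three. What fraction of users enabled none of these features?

P(union) = 27/56 + 25/56 + 9/28 − 9/56 − 9/56 − 1/8 + 3/56 = 6/7
P(none) = 1 − 6/7 = 1/7

1/7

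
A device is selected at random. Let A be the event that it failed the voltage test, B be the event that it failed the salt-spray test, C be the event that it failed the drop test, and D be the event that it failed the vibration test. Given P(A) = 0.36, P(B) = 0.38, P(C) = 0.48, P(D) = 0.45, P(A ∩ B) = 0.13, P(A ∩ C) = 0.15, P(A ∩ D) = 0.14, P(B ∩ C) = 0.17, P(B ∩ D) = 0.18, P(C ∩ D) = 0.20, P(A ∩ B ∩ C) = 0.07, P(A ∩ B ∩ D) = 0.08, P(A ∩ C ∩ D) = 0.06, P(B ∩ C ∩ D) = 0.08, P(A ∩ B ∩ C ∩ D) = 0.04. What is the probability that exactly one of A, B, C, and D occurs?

0.44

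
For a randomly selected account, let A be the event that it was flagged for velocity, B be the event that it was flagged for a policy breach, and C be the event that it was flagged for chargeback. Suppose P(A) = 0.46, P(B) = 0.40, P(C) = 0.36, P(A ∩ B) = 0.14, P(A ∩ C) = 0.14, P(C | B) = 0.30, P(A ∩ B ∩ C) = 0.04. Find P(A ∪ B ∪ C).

P(B ∩ C) = P(B)·P(C|B) = 0.40 × 0.30 = 0.12
Inclusion–exclusion gives
P(A ∪ B ∪ C) = 0.46 + 0.40 + 0.36 − 0.14 − 0.14 − 0.12 + 0.04 = 0.86

0.86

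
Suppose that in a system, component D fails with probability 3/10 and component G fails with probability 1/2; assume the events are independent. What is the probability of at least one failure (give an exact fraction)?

P(none) = (1 − 3/10) × (1 − 1/2) = 7/10 × 1/2 = 7/20
P(at least one) = 1 − 7/20 = 13/20

13/20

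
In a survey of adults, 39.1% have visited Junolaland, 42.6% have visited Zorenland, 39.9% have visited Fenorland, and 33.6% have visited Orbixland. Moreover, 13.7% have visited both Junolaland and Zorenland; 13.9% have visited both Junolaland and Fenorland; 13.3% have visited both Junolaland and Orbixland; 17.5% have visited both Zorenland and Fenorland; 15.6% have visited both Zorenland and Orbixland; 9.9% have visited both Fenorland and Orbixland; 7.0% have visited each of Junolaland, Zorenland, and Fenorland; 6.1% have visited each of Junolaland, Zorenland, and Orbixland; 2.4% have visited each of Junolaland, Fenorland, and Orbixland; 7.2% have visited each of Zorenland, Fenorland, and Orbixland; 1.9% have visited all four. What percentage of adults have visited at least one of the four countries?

By inclusion–exclusion:
P(union) = 39.1 + 42.6 + 39.9 + 33.6 − 13.7 − 13.9 − 13.3 − 17.5 − 15.6 − 9.9 + 7.0 + 6.1 + 2.4 + 7.2 − 1.9 = 92.1%

92.1%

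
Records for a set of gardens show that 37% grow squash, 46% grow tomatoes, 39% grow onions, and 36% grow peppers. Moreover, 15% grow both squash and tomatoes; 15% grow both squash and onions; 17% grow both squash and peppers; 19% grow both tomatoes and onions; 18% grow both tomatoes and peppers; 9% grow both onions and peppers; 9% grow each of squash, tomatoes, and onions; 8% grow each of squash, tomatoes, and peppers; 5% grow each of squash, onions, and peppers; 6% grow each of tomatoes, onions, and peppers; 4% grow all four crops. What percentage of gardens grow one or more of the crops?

Inclusion–exclusion gives
P(union) = 37 + 46 + 39 + 36 − 15 − 15 − 17 − 19 − 18 − 9 + 9 + 8 + 5 + 6 − 4 = 89%

89%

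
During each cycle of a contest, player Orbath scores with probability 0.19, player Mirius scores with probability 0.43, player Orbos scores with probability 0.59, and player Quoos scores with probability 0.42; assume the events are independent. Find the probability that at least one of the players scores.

Since the events are independent, P(none) is the product of the individual non-occurrence probabilities.
P(none) = (1 − 0.19) × (1 − 0.43) × (1 − 0.59) × (1 − 0.42) = 0.81 × 0.57 × 0.41 × 0.58 = 0.10979226
P(at least one) = 1 − 0.10979226 = 0.89020774

0.89020774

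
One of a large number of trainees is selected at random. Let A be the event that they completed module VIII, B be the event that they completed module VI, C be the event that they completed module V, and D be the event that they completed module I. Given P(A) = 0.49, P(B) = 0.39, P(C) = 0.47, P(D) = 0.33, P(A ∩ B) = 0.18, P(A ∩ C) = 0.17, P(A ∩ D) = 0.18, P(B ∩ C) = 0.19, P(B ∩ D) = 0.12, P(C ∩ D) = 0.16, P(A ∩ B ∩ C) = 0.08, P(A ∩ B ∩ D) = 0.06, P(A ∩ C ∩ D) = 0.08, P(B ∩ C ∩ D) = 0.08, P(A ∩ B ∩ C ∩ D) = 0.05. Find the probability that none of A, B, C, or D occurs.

0.07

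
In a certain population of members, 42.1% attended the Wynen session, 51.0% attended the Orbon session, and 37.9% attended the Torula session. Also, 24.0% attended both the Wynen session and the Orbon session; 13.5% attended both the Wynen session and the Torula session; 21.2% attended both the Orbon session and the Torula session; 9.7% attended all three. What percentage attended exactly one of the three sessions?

42.7%

Using the inclusion–exclusion count for exactly one event:
P(exactly one) = 42.1 + 51.0 + 37.9 − 2·24.0 − 2·13.5 − 2·21.2 + 3·9.7 = 42.7%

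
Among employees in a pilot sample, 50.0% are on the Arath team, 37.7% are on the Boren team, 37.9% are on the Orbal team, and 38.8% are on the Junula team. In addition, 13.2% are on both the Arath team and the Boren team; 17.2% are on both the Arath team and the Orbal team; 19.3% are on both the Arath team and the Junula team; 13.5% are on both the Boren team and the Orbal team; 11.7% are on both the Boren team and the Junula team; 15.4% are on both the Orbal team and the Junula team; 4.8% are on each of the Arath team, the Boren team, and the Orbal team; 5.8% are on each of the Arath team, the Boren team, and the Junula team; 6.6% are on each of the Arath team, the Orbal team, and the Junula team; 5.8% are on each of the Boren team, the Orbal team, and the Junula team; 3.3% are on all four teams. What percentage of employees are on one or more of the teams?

Apply inclusion-exclusion:
P(at least one) = 50.0 + 37.7 + 37.9 + 38.8 − 13.2 − 17.2 − 19.3 − 13.5 − 11.7 − 15.4 + 4.8 + 5.8 + 6.6 + 5.8 − 3.3 = 93.8%

93.8%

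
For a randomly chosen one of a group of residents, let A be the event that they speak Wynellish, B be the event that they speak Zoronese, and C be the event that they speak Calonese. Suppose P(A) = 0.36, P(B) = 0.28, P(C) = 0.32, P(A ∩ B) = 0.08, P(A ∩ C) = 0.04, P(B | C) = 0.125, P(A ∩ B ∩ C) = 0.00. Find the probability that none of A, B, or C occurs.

P(B ∩ C) = P(C)·P(B|C) = 0.32 × 0.125 = 0.04
Using inclusion–exclusion:
P(A ∪ B ∪ C) = 0.36 + 0.28 + 0.32 − 0.08 − 0.04 − 0.04 + 0.00 = 0.80
P(none) = 1 − 0.80 = 0.20

0.20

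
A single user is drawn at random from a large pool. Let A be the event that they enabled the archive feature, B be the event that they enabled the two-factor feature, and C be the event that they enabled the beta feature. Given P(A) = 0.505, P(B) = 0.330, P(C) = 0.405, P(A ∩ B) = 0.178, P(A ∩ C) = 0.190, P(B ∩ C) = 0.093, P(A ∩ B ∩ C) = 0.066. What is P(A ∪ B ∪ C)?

By inclusion-exclusion,
P(A ∪ B ∪ C) = 0.505 + 0.330 + 0.405 − 0.178 − 0.190 − 0.093 + 0.066 = 0.845

0.845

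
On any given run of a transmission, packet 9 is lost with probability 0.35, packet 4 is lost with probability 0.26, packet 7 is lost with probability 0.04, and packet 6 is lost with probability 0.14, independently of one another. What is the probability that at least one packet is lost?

0.6028864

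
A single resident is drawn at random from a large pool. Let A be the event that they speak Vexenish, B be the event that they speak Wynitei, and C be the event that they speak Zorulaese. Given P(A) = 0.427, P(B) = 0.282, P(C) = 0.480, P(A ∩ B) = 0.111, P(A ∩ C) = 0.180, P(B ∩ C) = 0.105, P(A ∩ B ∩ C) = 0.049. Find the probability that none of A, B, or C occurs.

0.158

P(A ∪ B ∪ C) = 0.427 + 0.282 + 0.480 − 0.111 − 0.180 − 0.105 + 0.049 = 0.842
P(none) = 1 − 0.842 = 0.158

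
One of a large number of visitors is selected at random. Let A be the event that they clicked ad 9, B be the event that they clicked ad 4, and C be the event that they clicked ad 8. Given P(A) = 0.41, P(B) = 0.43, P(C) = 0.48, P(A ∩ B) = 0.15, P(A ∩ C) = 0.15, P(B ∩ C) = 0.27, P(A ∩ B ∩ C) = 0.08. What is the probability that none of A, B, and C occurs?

Using inclusion–exclusion:
P(A ∪ B ∪ C) = 0.41 + 0.43 + 0.48 − 0.15 − 0.15 − 0.27 + 0.08 = 0.83
P(none) = 1 − 0.83 = 0.17

0.17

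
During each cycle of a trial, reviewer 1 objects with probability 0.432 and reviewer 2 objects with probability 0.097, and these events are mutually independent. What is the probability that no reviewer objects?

0.512904

Independence gives P(none) = ∏(1 − pᵢ).
P(none) = (1 − 0.432) × (1 − 0.097) = 0.568 × 0.903 = 0.512904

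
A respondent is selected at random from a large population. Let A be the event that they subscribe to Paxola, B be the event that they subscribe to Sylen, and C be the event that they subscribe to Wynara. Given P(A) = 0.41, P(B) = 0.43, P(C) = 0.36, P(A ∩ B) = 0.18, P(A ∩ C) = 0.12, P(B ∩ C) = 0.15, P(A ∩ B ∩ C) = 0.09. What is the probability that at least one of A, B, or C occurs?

P(A ∪ B ∪ C) = 0.41 + 0.43 + 0.36 − 0.18 − 0.12 − 0.15 + 0.09 = 0.84

0.84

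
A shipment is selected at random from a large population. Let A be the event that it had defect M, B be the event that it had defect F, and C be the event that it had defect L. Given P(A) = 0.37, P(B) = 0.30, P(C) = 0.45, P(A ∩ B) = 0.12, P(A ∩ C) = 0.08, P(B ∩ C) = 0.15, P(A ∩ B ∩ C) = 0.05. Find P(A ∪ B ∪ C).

0.82

Inclusion–exclusion gives
P(A ∪ B ∪ C) = 0.37 + 0.30 + 0.45 − 0.12 − 0.08 − 0.15 + 0.05 = 0.82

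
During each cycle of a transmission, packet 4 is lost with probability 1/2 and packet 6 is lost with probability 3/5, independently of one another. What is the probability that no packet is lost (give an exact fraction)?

1/5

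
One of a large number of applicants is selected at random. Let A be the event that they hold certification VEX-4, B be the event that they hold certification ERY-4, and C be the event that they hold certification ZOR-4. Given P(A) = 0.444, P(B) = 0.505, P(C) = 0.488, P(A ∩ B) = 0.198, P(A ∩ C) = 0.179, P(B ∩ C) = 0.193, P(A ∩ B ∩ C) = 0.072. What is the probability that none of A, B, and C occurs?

P(A ∪ B ∪ C) = 0.444 + 0.505 + 0.488 − 0.198 − 0.179 − 0.193 + 0.072 = 0.939
P(none) = 1 − 0.939 = 0.061

0.061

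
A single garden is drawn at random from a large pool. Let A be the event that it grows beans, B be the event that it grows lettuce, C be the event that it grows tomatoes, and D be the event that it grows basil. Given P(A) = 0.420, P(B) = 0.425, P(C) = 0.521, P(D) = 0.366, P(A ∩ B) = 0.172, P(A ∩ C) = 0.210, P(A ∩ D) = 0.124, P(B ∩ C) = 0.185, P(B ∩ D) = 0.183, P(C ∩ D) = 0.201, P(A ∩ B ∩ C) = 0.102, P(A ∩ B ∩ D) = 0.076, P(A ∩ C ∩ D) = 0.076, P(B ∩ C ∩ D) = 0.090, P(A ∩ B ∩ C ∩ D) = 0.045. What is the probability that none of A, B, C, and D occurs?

Apply inclusion-exclusion:
P(A ∪ B ∪ C ∪ D) = 0.420 + 0.425 + 0.521 + 0.366 − 0.172 − 0.210 − 0.124 − 0.185 − 0.183 − 0.201 + 0.102 + 0.076 + 0.076 + 0.090 − 0.045 = 0.956
P(none) = 1 − 0.956 = 0.044

0.044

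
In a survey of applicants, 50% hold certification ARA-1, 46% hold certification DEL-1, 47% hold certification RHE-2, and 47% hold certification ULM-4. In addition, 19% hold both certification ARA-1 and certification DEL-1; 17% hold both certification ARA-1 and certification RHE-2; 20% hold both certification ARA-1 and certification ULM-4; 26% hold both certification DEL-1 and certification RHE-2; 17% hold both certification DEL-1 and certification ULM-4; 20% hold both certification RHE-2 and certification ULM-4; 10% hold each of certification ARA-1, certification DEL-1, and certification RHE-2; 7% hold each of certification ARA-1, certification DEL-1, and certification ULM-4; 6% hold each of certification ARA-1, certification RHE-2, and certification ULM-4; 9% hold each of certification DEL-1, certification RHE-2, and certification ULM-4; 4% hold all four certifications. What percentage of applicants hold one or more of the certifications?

P(≥1) = 50 + 46 + 47 + 47 − 19 − 17 − 20 − 26 − 17 − 20 + 10 + 7 + 6 + 9 − 4 = 99%

99%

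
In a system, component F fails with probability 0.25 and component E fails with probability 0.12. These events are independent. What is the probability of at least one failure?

0.34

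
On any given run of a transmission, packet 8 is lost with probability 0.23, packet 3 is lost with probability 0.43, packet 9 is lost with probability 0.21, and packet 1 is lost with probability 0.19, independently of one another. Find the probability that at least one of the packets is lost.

0.71914789

P(none) = (1 − 0.23) × (1 − 0.43) × (1 − 0.21) × (1 − 0.19) = 0.77 × 0.57 × 0.79 × 0.81 = 0.28085211
P(at least one) = 1 − 0.28085211 = 0.71914789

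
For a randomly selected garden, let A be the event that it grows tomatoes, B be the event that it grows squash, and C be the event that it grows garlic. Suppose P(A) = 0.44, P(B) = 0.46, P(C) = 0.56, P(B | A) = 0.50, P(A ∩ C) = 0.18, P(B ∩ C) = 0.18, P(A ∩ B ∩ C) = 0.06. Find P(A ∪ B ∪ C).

P(A ∩ B) = P(A)·P(B|A) = 0.44 × 0.50 = 0.22
Apply inclusion-exclusion:
P(A ∪ B ∪ C) = 0.44 + 0.46 + 0.56 − 0.22 − 0.18 − 0.18 + 0.06 = 0.94

0.94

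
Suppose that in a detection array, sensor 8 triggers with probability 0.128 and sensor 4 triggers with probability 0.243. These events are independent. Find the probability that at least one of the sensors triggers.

P(none) = (1 − 0.128) × (1 − 0.243) = 0.872 × 0.757 = 0.660104
P(at least one) = 1 − 0.660104 = 0.339896

0.339896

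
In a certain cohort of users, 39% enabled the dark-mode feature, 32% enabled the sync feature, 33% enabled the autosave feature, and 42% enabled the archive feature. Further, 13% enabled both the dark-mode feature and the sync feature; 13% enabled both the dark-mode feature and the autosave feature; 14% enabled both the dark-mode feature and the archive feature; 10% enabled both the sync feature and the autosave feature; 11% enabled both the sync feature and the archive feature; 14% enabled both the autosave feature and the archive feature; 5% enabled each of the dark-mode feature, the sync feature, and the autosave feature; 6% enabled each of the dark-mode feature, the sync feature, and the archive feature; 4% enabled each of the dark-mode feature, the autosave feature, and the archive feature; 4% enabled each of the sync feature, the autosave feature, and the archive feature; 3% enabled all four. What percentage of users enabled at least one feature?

Inclusion–exclusion gives
P(≥1) = 39 + 32 + 33 + 42 − 13 − 13 − 14 − 10 − 11 − 14 + 5 + 6 + 4 + 4 − 3 = 87%

87%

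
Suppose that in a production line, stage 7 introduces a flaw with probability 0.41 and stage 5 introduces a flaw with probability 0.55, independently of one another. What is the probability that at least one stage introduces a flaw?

0.7345

P(none) = (1 − 0.41) × (1 − 0.55) = 0.59 × 0.45 = 0.2655
P(at least one) = 1 − 0.2655 = 0.7345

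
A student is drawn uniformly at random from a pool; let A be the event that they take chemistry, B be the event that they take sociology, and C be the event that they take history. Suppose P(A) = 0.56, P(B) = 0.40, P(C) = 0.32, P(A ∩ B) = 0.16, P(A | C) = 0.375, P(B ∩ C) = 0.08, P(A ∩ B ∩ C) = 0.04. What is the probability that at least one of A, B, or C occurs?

0.96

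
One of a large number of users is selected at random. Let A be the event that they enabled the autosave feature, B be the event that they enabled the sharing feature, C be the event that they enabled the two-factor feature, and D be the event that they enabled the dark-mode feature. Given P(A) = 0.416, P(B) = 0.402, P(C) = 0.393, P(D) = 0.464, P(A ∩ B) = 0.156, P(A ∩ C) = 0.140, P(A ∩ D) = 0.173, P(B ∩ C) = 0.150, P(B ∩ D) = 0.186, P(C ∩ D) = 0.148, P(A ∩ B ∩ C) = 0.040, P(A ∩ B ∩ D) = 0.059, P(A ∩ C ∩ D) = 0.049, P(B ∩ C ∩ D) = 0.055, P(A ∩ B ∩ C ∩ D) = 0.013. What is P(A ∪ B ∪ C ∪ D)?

P(A ∪ B ∪ C ∪ D) = 0.416 + 0.402 + 0.393 + 0.464 − 0.156 − 0.140 − 0.173 − 0.150 − 0.186 − 0.148 + 0.040 + 0.059 + 0.049 + 0.055 − 0.013 = 0.912

0.912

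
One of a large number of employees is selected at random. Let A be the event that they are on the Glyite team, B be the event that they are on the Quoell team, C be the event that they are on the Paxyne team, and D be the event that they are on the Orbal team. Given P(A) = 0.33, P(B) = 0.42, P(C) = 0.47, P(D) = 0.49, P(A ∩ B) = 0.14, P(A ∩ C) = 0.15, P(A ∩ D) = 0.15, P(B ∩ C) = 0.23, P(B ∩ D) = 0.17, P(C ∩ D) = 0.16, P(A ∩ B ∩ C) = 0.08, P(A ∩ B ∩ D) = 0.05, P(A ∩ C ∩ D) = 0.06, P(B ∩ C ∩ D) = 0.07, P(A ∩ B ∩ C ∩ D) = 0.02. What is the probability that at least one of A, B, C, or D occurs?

0.95

P(A ∪ B ∪ C ∪ D) = 0.33 + 0.42 + 0.47 + 0.49 − 0.14 − 0.15 − 0.15 − 0.23 − 0.17 − 0.16 + 0.08 + 0.05 + 0.06 + 0.07 − 0.02 = 0.95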